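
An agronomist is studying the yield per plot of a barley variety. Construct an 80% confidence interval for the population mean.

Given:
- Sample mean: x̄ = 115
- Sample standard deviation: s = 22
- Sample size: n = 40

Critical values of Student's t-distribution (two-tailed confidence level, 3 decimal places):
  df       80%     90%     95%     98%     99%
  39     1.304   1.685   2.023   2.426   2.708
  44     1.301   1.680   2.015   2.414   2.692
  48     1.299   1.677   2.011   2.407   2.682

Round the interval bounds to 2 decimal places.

The population standard deviation σ is unknown (only the sample standard deviation s is given), so use a t-interval with df = n - 1 = 40 - 1 = 39.

For 80% confidence with df = 39, t* = 1.304 (from t-table)

Standard error: SE = s/√n = 22/√40 = 3.478505

Margin of error: E = t* × SE = 1.304 × 3.478505 = 4.5360

T-interval: x̄ ± E = 115 ± 4.5360 = (110.4640, 119.5360)

Rounded to 2 decimal places:

(110.46, 119.54)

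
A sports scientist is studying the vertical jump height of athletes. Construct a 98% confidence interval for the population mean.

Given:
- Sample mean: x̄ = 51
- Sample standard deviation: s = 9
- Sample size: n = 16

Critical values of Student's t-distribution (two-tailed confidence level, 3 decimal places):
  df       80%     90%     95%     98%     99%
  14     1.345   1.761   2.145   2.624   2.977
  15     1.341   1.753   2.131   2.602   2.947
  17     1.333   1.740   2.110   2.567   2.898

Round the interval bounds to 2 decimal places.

The population standard deviation σ is unknown (only the sample standard deviation s is given), so use a t-interval with df = n - 1 = 16 - 1 = 15.

For 98% confidence with df = 15, t* = 2.602 (from t-table)

Standard error: SE = s/√n = 9/√16 = 2.250000

Margin of error: E = t* × SE = 2.602 × 2.250000 = 5.8545

T-interval: x̄ ± E = 51 ± 5.8545 = (45.1455, 56.8545)

Rounded to 2 decimal places:

(45.15, 56.85)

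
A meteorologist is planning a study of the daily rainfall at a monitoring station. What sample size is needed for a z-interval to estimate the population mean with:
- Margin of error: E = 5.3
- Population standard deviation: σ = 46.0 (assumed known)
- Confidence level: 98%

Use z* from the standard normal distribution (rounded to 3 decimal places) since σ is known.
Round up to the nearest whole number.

Using z* since population σ is known (z-interval formula).

For 98% confidence, z* = 2.326 (from standard normal table)

Sample size formula for z-interval: n = (z*σ/E)²

n = (2.326 × 46.0 / 5.3)²
  = (20.187925)²
  = 407.5523

Round up to the nearest whole number: n = 408

408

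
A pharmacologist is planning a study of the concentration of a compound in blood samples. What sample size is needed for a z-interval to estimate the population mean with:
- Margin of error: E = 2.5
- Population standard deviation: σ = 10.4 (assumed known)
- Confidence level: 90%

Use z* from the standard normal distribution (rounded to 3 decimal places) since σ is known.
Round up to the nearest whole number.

Using z* since population σ is known (z-interval formula).

For 90% confidence, z* = 1.645 (from standard normal table)

Sample size formula for z-interval: n = (z*σ/E)²

n = (1.645 × 10.4 / 2.5)²
  = (6.843200)²
  = 46.8294

Round up to the nearest whole number: n = 47

47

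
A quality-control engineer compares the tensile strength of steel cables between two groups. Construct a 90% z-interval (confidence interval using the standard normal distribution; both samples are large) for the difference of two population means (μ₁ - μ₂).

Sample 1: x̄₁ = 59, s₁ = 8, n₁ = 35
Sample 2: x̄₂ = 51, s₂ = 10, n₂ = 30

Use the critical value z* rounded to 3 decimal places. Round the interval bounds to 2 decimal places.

Both samples are large (n₁ = 35 ≥ 30, n₂ = 30 ≥ 30), so a z-interval for the difference of means applies.

Point estimate: x̄₁ - x̄₂ = 59 - 51 = 8

Standard error: SE = √(s₁²/n₁ + s₂²/n₂)
= √(8²/35 + 10²/30)
= √(1.828571 + 3.333333)
= 2.271983

For 90% confidence, z* = 1.645 (from standard normal table)
Margin of error: E = z* × SE = 1.645 × 2.271983 = 3.7374

Z-interval: (x̄₁ - x̄₂) ± E = 8 ± 3.7374 = (4.2626, 11.7374)

Rounded to 2 decimal places:

(4.26, 11.74)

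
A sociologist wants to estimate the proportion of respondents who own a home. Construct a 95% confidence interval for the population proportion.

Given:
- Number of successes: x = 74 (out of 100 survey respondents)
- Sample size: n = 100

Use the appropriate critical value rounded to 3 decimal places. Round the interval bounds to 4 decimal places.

Sample proportion: p̂ = 74/100 = 0.740000

Check conditions for normal approximation:
  np̂ = 74 ≥ 10 ✓
  n(1-p̂) = 26 ≥ 10 ✓

The sample is large enough, so use a z-interval (normal approximation) for the proportion.

For 95% confidence, z* = 1.96 (from standard normal table)

Standard error: SE = √(p̂(1-p̂)/n) = √(0.740000×0.260000/100) = 0.04386342

Margin of error: E = z* × SE = 1.96 × 0.04386342 = 0.085972

Z-interval: p̂ ± E = 0.740000 ± 0.085972 = (0.654028, 0.825972)

Rounded to 4 decimal places:

(0.6540, 0.8260)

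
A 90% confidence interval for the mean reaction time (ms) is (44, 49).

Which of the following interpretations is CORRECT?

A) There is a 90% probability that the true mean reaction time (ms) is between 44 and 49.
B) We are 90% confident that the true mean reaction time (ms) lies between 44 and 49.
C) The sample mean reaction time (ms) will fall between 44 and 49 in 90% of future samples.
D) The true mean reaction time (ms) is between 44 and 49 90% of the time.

A confidence interval represents our confidence in the procedure, not a probability statement about the parameter.

Key concept: If we repeated this sampling process many times and computed a 90% CI each time, about 90% of those intervals would contain the true population parameter.

For this specific interval (44, 49):
- Midpoint (point estimate): 46.5
- Margin of error: 2.5

The correct interpretation is the one stating confidence that the true parameter lies in the interval — option B.

B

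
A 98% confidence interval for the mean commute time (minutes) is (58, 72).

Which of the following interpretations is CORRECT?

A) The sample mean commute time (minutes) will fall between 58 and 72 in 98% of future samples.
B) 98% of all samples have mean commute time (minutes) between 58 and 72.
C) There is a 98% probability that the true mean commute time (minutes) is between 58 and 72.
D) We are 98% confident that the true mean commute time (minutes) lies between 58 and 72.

A confidence interval represents our confidence in the procedure, not a probability statement about the parameter.

Key concept: If we repeated this sampling process many times and computed a 98% CI each time, about 98% of those intervals would contain the true population parameter.

For this specific interval (58, 72):
- Midpoint (point estimate): 65
- Margin of error: 7

The correct interpretation is the one stating confidence that the true parameter lies in the interval — option D.

D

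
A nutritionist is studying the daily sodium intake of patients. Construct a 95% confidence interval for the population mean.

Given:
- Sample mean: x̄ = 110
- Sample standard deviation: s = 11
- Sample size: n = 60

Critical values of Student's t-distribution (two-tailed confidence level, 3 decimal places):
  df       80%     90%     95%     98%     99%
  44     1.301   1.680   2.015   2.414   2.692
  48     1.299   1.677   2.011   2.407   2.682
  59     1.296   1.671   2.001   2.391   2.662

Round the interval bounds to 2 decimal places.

The population standard deviation σ is unknown (only the sample standard deviation s is given), so use a t-interval with df = n - 1 = 60 - 1 = 59.

For 95% confidence with df = 59, t* = 2.001 (from t-table)

Standard error: SE = s/√n = 11/√60 = 1.420094

Margin of error: E = t* × SE = 2.001 × 1.420094 = 2.8416

T-interval: x̄ ± E = 110 ± 2.8416 = (107.1584, 112.8416)

Rounded to 2 decimal places:

(107.16, 112.84)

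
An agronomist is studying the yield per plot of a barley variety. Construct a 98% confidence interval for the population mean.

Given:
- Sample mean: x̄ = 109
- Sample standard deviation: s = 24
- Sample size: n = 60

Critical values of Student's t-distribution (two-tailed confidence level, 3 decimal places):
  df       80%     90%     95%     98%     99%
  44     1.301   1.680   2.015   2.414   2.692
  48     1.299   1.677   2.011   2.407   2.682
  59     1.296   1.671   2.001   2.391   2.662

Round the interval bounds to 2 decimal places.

The population standard deviation σ is unknown (only the sample standard deviation s is given), so use a t-interval with df = n - 1 = 60 - 1 = 59.

For 98% confidence with df = 59, t* = 2.391 (from t-table)

Standard error: SE = s/√n = 24/√60 = 3.098387

Margin of error: E = t* × SE = 2.391 × 3.098387 = 7.4082

T-interval: x̄ ± E = 109 ± 7.4082 = (101.5918, 116.4082)

Rounded to 2 decimal places:

(101.59, 116.41)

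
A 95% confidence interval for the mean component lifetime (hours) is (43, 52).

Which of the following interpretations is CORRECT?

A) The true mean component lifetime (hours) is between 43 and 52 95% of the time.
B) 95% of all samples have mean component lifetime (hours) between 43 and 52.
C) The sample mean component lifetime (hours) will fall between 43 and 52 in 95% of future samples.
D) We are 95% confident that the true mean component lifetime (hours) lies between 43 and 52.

A confidence interval represents our confidence in the procedure, not a probability statement about the parameter.

Key concept: If we repeated this sampling process many times and computed a 95% CI each time, about 95% of those intervals would contain the true population parameter.

For this specific interval (43, 52):
- Midpoint (point estimate): 47.5
- Margin of error: 4.5

The correct interpretation is the one stating confidence that the true parameter lies in the interval — option D.

D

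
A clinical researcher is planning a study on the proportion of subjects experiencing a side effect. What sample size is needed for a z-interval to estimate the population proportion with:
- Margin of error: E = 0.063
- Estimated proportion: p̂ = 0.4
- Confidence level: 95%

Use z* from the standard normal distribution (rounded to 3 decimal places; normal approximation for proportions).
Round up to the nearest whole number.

Using z* for proportion z-interval (normal approximation).

For 95% confidence, z* = 1.96 (from standard normal table)

Sample size formula for proportion z-interval: n = z*²p̂(1-p̂)/E²

n = 1.96² × 0.4 × 0.6 / 0.063²
  = 3.8416 × 0.24 / 0.003969
  = 232.2963

Round up to the nearest whole number: n = 233

233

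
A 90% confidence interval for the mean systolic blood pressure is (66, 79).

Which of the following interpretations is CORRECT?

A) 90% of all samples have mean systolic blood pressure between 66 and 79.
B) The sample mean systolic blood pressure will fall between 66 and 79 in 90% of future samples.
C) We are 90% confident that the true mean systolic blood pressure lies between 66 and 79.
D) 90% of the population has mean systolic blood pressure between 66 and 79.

A confidence interval represents our confidence in the procedure, not a probability statement about the parameter.

Key concept: If we repeated this sampling process many times and computed a 90% CI each time, about 90% of those intervals would contain the true population parameter.

For this specific interval (66, 79):
- Midpoint (point estimate): 72.5
- Margin of error: 6.5

The correct interpretation is the one stating confidence that the true parameter lies in the interval — option C.

C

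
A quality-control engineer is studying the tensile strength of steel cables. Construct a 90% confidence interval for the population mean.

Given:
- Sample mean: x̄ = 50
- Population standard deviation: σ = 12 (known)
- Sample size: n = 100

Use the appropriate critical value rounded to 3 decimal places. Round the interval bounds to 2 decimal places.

The population standard deviation σ is known, so use a z-interval (standard normal critical value).

For 90% confidence, z* = 1.645 (from standard normal table)

Standard error: SE = σ/√n = 12/√100 = 1.200000

Margin of error: E = z* × SE = 1.645 × 1.200000 = 1.9740

Z-interval: x̄ ± E = 50 ± 1.9740 = (48.0260, 51.9740)

Rounded to 2 decimal places:

(48.03, 51.97)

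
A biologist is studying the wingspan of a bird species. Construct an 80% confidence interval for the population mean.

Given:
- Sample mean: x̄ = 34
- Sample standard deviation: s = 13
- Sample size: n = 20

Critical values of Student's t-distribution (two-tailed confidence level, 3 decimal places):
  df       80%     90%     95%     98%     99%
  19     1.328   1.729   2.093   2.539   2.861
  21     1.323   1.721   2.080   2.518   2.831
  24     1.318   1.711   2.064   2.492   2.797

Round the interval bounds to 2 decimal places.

The population standard deviation σ is unknown (only the sample standard deviation s is given), so use a t-interval with df = n - 1 = 20 - 1 = 19.

For 80% confidence with df = 19, t* = 1.328 (from t-table)

Standard error: SE = s/√n = 13/√20 = 2.906888

Margin of error: E = t* × SE = 1.328 × 2.906888 = 3.8603

T-interval: x̄ ± E = 34 ± 3.8603 = (30.1397, 37.8603)

Rounded to 2 decimal places:

(30.14, 37.86)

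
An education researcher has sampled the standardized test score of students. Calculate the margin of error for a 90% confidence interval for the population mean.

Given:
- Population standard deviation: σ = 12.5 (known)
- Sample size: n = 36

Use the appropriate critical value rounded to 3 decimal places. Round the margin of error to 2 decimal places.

The population standard deviation σ is known, so use the z-interval margin of error formula.

For 90% confidence, z* = 1.645 (from standard normal table)

Margin of error formula for z-interval: E = z* × σ/√n

E = 1.645 × 12.5/√36
  = 1.645 × 2.083333
  = 3.4271

Rounded to 2 decimal places:

3.43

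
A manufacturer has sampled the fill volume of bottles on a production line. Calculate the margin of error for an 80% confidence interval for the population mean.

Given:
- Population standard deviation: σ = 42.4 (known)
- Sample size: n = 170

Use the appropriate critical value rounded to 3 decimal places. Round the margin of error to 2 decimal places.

The population standard deviation σ is known, so use the z-interval margin of error formula.

For 80% confidence, z* = 1.282 (from standard normal table)

Margin of error formula for z-interval: E = z* × σ/√n

E = 1.282 × 42.4/√170
  = 1.282 × 3.251932
  = 4.1690

Rounded to 2 decimal places:

4.17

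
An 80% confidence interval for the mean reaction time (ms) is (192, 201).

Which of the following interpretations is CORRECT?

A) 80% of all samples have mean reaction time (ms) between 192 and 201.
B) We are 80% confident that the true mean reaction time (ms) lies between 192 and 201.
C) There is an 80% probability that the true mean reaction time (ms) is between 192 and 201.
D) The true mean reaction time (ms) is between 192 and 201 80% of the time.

A confidence interval represents our confidence in the procedure, not a probability statement about the parameter.

Key concept: If we repeated this sampling process many times and computed an 80% CI each time, about 80% of those intervals would contain the true population parameter.

For this specific interval (192, 201):
- Midpoint (point estimate): 196.5
- Margin of error: 4.5

The correct interpretation is the one stating confidence that the true parameter lies in the interval — option B.

B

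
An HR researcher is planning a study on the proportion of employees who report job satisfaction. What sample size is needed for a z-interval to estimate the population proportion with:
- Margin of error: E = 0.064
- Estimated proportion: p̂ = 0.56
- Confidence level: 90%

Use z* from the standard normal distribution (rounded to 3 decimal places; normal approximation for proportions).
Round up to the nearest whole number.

Using z* for proportion z-interval (normal approximation).

For 90% confidence, z* = 1.645 (from standard normal table)

Sample size formula for proportion z-interval: n = z*²p̂(1-p̂)/E²

n = 1.645² × 0.56 × 0.44 / 0.064²
  = 2.706025 × 0.2464 / 0.004096
  = 162.7843

Round up to the nearest whole number: n = 163

163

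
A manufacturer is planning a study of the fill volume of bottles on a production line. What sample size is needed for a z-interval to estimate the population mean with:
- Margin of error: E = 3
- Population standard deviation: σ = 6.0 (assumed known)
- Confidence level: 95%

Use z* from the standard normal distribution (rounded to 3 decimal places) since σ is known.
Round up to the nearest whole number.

Using z* since population σ is known (z-interval formula).

For 95% confidence, z* = 1.96 (from standard normal table)

Sample size formula for z-interval: n = (z*σ/E)²

n = (1.96 × 6.0 / 3)²
  = (3.920000)²
  = 15.3664

Round up to the nearest whole number: n = 16

16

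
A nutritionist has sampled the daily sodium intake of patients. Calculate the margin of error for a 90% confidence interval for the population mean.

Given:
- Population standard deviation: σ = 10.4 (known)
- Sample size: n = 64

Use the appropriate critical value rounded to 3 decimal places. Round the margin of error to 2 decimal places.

The population standard deviation σ is known, so use the z-interval margin of error formula.

For 90% confidence, z* = 1.645 (from standard normal table)

Margin of error formula for z-interval: E = z* × σ/√n

E = 1.645 × 10.4/√64
  = 1.645 × 1.300000
  = 2.1385

Rounded to 2 decimal places:

2.14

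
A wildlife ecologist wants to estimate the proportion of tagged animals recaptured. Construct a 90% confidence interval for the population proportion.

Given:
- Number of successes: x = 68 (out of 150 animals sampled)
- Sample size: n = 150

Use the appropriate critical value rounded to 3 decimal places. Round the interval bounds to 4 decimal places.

Sample proportion: p̂ = 68/150 = 0.453333

Check conditions for normal approximation:
  np̂ = 68 ≥ 10 ✓
  n(1-p̂) = 82 ≥ 10 ✓

The sample is large enough, so use a z-interval (normal approximation) for the proportion.

For 90% confidence, z* = 1.645 (from standard normal table)

Standard error: SE = √(p̂(1-p̂)/n) = √(0.453333×0.546667/150) = 0.04064663

Margin of error: E = z* × SE = 1.645 × 0.04064663 = 0.066864

Z-interval: p̂ ± E = 0.453333 ± 0.066864 = (0.386470, 0.520197)

Rounded to 4 decimal places:

(0.3865, 0.5202)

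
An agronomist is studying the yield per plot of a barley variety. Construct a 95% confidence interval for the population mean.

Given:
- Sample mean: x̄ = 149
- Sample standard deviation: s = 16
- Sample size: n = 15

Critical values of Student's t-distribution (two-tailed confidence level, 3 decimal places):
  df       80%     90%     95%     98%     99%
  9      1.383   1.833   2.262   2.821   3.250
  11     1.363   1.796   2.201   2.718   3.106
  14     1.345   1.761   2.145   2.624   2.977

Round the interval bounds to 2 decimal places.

The population standard deviation σ is unknown (only the sample standard deviation s is given), so use a t-interval with df = n - 1 = 15 - 1 = 14.

For 95% confidence with df = 14, t* = 2.145 (from t-table)

Standard error: SE = s/√n = 16/√15 = 4.131182

Margin of error: E = t* × SE = 2.145 × 4.131182 = 8.8614

T-interval: x̄ ± E = 149 ± 8.8614 = (140.1386, 157.8614)

Rounded to 2 decimal places:

(140.14, 157.86)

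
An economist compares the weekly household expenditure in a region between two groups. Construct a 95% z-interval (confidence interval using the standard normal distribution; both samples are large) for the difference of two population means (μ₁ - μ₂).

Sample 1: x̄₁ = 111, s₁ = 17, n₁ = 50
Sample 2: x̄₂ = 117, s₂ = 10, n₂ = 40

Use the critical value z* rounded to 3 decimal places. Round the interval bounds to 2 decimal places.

Both samples are large (n₁ = 50 ≥ 30, n₂ = 40 ≥ 30), so a z-interval for the difference of means applies.

Point estimate: x̄₁ - x̄₂ = 111 - 117 = -6

Standard error: SE = √(s₁²/n₁ + s₂²/n₂)
= √(17²/50 + 10²/40)
= √(5.780000 + 2.500000)
= 2.877499

For 95% confidence, z* = 1.96 (from standard normal table)
Margin of error: E = z* × SE = 1.96 × 2.877499 = 5.6399

Z-interval: (x̄₁ - x̄₂) ± E = -6 ± 5.6399 = (-11.6399, -0.3601)

Rounded to 2 decimal places:

(-11.64, -0.36)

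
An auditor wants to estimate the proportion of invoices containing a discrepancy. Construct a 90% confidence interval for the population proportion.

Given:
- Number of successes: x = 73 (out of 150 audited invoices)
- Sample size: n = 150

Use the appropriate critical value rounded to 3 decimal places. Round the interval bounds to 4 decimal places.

Sample proportion: p̂ = 73/150 = 0.486667

Check conditions for normal approximation:
  np̂ = 73 ≥ 10 ✓
  n(1-p̂) = 77 ≥ 10 ✓

The sample is large enough, so use a z-interval (normal approximation) for the proportion.

For 90% confidence, z* = 1.645 (from standard normal table)

Standard error: SE = √(p̂(1-p̂)/n) = √(0.486667×0.513333/150) = 0.04081031

Margin of error: E = z* × SE = 1.645 × 0.04081031 = 0.067133

Z-interval: p̂ ± E = 0.486667 ± 0.067133 = (0.419534, 0.553800)

Rounded to 4 decimal places:

(0.4195, 0.5538)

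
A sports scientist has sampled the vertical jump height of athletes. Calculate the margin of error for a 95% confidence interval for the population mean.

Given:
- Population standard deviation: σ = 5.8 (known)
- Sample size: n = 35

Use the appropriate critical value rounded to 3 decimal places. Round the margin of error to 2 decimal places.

The population standard deviation σ is known, so use the z-interval margin of error formula.

For 95% confidence, z* = 1.96 (from standard normal table)

Margin of error formula for z-interval: E = z* × σ/√n

E = 1.96 × 5.8/√35
  = 1.96 × 0.980379
  = 1.9215

Rounded to 2 decimal places:

1.92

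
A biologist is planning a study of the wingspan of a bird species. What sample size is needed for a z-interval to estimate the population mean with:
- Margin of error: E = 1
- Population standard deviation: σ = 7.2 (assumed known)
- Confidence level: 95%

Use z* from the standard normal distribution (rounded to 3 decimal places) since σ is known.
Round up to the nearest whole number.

Using z* since population σ is known (z-interval formula).

For 95% confidence, z* = 1.96 (from standard normal table)

Sample size formula for z-interval: n = (z*σ/E)²

n = (1.96 × 7.2 / 1)²
  = (14.112000)²
  = 199.1485

Round up to the nearest whole number: n = 200

200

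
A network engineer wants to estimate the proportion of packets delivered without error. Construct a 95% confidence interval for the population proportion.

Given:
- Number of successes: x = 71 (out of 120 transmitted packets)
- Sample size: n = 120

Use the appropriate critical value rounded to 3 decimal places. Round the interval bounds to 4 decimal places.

Sample proportion: p̂ = 71/120 = 0.591667

Check conditions for normal approximation:
  np̂ = 71 ≥ 10 ✓
  n(1-p̂) = 49 ≥ 10 ✓

The sample is large enough, so use a z-interval (normal approximation) for the proportion.

For 95% confidence, z* = 1.96 (from standard normal table)

Standard error: SE = √(p̂(1-p̂)/n) = √(0.591667×0.408333/120) = 0.04486993

Margin of error: E = z* × SE = 1.96 × 0.04486993 = 0.087945

Z-interval: p̂ ± E = 0.591667 ± 0.087945 = (0.503722, 0.679612)

Rounded to 4 decimal places:

(0.5037, 0.6796)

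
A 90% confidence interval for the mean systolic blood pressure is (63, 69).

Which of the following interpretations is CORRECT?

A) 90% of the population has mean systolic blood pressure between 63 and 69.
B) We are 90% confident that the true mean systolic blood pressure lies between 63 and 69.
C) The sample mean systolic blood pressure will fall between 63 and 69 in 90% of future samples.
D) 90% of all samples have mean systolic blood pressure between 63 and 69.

A confidence interval represents our confidence in the procedure, not a probability statement about the parameter.

Key concept: If we repeated this sampling process many times and computed a 90% CI each time, about 90% of those intervals would contain the true population parameter.

For this specific interval (63, 69):
- Midpoint (point estimate): 66
- Margin of error: 3

The correct interpretation is the one stating confidence that the true parameter lies in the interval — option B.

B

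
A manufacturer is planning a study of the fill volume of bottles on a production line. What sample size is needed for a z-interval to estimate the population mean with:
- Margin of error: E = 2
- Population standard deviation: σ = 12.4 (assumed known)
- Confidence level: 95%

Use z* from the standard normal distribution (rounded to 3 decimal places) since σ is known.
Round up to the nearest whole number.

Using z* since population σ is known (z-interval formula).

For 95% confidence, z* = 1.96 (from standard normal table)

Sample size formula for z-interval: n = (z*σ/E)²

n = (1.96 × 12.4 / 2)²
  = (12.152000)²
  = 147.6711

Round up to the nearest whole number: n = 148

148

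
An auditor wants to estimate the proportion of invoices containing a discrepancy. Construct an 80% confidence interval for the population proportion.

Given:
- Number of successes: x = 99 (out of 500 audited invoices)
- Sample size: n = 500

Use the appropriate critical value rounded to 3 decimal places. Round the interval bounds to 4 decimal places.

Sample proportion: p̂ = 99/500 = 0.198000

Check conditions for normal approximation:
  np̂ = 99 ≥ 10 ✓
  n(1-p̂) = 401 ≥ 10 ✓

The sample is large enough, so use a z-interval (normal approximation) for the proportion.

For 80% confidence, z* = 1.282 (from standard normal table)

Standard error: SE = √(p̂(1-p̂)/n) = √(0.198000×0.802000/500) = 0.01782111

Margin of error: E = z* × SE = 1.282 × 0.01782111 = 0.022847

Z-interval: p̂ ± E = 0.198000 ± 0.022847 = (0.175153, 0.220847)

Rounded to 4 decimal places:

(0.1752, 0.2208)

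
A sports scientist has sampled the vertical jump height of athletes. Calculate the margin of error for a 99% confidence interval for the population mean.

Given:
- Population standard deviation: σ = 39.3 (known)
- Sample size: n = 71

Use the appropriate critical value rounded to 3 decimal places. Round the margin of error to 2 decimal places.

The population standard deviation σ is known, so use the z-interval margin of error formula.

For 99% confidence, z* = 2.576 (from standard normal table)

Margin of error formula for z-interval: E = z* × σ/√n

E = 2.576 × 39.3/√71
  = 2.576 × 4.664052
  = 12.0146

Rounded to 2 decimal places:

12.01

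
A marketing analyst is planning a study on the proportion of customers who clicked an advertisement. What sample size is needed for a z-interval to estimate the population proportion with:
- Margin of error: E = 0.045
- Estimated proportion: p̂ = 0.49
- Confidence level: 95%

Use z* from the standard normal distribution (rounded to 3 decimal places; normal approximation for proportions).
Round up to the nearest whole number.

Using z* for proportion z-interval (normal approximation).

For 95% confidence, z* = 1.96 (from standard normal table)

Sample size formula for proportion z-interval: n = z*²p̂(1-p̂)/E²

n = 1.96² × 0.49 × 0.51 / 0.045²
  = 3.8416 × 0.2499 / 0.002025
  = 474.0819

Round up to the nearest whole number: n = 475

475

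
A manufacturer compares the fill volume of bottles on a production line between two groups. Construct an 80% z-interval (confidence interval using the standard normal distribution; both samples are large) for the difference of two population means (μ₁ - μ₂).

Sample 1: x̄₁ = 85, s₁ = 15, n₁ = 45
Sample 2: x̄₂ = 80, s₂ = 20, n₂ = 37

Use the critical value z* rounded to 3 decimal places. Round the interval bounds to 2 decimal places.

Both samples are large (n₁ = 45 ≥ 30, n₂ = 37 ≥ 30), so a z-interval for the difference of means applies.

Point estimate: x̄₁ - x̄₂ = 85 - 80 = 5

Standard error: SE = √(s₁²/n₁ + s₂²/n₂)
= √(15²/45 + 20²/37)
= √(5.000000 + 10.810811)
= 3.976281

For 80% confidence, z* = 1.282 (from standard normal table)
Margin of error: E = z* × SE = 1.282 × 3.976281 = 5.0976

Z-interval: (x̄₁ - x̄₂) ± E = 5 ± 5.0976 = (-0.0976, 10.0976)

Rounded to 2 decimal places:

(-0.10, 10.10)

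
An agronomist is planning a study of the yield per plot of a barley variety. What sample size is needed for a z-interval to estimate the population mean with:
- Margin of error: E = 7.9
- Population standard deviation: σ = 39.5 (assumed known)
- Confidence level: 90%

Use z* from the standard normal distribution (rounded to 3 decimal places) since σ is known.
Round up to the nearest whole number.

Using z* since population σ is known (z-interval formula).

For 90% confidence, z* = 1.645 (from standard normal table)

Sample size formula for z-interval: n = (z*σ/E)²

n = (1.645 × 39.5 / 7.9)²
  = (8.225000)²
  = 67.6506

Round up to the nearest whole number: n = 68

68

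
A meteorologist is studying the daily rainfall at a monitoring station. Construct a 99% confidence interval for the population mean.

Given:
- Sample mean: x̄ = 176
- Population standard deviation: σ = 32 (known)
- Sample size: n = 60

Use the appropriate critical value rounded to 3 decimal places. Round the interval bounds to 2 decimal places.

The population standard deviation σ is known, so use a z-interval (standard normal critical value).

For 99% confidence, z* = 2.576 (from standard normal table)

Standard error: SE = σ/√n = 32/√60 = 4.131182

Margin of error: E = z* × SE = 2.576 × 4.131182 = 10.6419

Z-interval: x̄ ± E = 176 ± 10.6419 = (165.3581, 186.6419)

Rounded to 2 decimal places:

(165.36, 186.64)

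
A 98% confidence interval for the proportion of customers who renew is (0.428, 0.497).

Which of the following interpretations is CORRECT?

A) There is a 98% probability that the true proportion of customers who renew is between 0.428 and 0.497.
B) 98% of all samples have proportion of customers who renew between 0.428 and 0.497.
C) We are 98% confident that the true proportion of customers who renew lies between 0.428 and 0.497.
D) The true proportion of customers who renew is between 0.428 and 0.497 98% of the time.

A confidence interval represents our confidence in the procedure, not a probability statement about the parameter.

Key concept: If we repeated this sampling process many times and computed a 98% CI each time, about 98% of those intervals would contain the true population parameter.

For this specific interval (0.428, 0.497):
- Midpoint (point estimate): 0.4625
- Margin of error: 0.0345

The correct interpretation is the one stating confidence that the true parameter lies in the interval — option C.

C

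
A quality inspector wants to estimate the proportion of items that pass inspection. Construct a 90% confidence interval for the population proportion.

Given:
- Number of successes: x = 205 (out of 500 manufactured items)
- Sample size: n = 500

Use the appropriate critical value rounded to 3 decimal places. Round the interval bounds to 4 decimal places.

Sample proportion: p̂ = 205/500 = 0.410000

Check conditions for normal approximation:
  np̂ = 205 ≥ 10 ✓
  n(1-p̂) = 295 ≥ 10 ✓

The sample is large enough, so use a z-interval (normal approximation) for the proportion.

For 90% confidence, z* = 1.645 (from standard normal table)

Standard error: SE = √(p̂(1-p̂)/n) = √(0.410000×0.590000/500) = 0.02199545

Margin of error: E = z* × SE = 1.645 × 0.02199545 = 0.036183

Z-interval: p̂ ± E = 0.410000 ± 0.036183 = (0.373817, 0.446183)

Rounded to 4 decimal places:

(0.3738, 0.4462)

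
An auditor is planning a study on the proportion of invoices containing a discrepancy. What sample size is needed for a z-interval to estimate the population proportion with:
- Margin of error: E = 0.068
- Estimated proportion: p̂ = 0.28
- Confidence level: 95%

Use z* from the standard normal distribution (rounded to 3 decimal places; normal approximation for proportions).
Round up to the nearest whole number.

Using z* for proportion z-interval (normal approximation).

For 95% confidence, z* = 1.96 (from standard normal table)

Sample size formula for proportion z-interval: n = z*²p̂(1-p̂)/E²

n = 1.96² × 0.28 × 0.72 / 0.068²
  = 3.8416 × 0.2016 / 0.004624
  = 167.4884

Round up to the nearest whole number: n = 168

168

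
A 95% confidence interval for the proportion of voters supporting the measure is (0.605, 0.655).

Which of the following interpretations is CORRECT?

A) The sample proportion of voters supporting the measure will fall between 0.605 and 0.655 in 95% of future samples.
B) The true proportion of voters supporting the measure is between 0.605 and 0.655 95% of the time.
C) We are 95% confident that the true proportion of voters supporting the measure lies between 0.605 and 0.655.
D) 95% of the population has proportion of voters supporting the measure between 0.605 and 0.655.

A confidence interval represents our confidence in the procedure, not a probability statement about the parameter.

Key concept: If we repeated this sampling process many times and computed a 95% CI each time, about 95% of those intervals would contain the true population parameter.

For this specific interval (0.605, 0.655):
- Midpoint (point estimate): 0.63
- Margin of error: 0.025

The correct interpretation is the one stating confidence that the true parameter lies in the interval — option C.

C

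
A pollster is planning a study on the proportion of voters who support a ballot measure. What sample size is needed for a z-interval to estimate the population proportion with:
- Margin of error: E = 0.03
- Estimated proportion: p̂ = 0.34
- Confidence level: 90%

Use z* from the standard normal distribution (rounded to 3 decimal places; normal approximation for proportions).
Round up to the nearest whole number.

Using z* for proportion z-interval (normal approximation).

For 90% confidence, z* = 1.645 (from standard normal table)

Sample size formula for proportion z-interval: n = z*²p̂(1-p̂)/E²

n = 1.645² × 0.34 × 0.66 / 0.03²
  = 2.706025 × 0.2244 / 0.0009
  = 674.7022

Round up to the nearest whole number: n = 675

675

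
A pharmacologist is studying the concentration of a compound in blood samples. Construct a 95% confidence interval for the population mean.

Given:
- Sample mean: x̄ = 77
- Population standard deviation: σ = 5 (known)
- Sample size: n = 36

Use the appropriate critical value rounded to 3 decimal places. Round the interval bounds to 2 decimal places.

The population standard deviation σ is known, so use a z-interval (standard normal critical value).

For 95% confidence, z* = 1.96 (from standard normal table)

Standard error: SE = σ/√n = 5/√36 = 0.833333

Margin of error: E = z* × SE = 1.96 × 0.833333 = 1.6333

Z-interval: x̄ ± E = 77 ± 1.6333 = (75.3667, 78.6333)

Rounded to 2 decimal places:

(75.37, 78.63)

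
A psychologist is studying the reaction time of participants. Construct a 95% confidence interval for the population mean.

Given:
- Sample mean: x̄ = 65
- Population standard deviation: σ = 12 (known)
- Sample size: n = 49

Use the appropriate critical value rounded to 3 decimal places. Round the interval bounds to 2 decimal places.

The population standard deviation σ is known, so use a z-interval (standard normal critical value).

For 95% confidence, z* = 1.96 (from standard normal table)

Standard error: SE = σ/√n = 12/√49 = 1.714286

Margin of error: E = z* × SE = 1.96 × 1.714286 = 3.3600

Z-interval: x̄ ± E = 65 ± 3.3600 = (61.6400, 68.3600)

Rounded to 2 decimal places:

(61.64, 68.36)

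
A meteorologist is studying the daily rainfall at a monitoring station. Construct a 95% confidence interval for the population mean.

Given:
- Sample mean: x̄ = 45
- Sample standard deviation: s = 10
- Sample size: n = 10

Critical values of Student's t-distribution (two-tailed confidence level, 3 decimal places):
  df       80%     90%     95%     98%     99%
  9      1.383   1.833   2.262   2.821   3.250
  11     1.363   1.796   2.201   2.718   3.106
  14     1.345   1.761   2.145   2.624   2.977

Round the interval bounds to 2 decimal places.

The population standard deviation σ is unknown (only the sample standard deviation s is given), so use a t-interval with df = n - 1 = 10 - 1 = 9.

For 95% confidence with df = 9, t* = 2.262 (from t-table)

Standard error: SE = s/√n = 10/√10 = 3.162278

Margin of error: E = t* × SE = 2.262 × 3.162278 = 7.1531

T-interval: x̄ ± E = 45 ± 7.1531 = (37.8469, 52.1531)

Rounded to 2 decimal places:

(37.85, 52.15)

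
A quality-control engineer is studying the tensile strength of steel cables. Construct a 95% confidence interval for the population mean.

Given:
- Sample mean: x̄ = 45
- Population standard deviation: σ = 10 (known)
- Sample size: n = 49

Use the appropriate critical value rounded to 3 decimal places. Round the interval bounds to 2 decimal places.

The population standard deviation σ is known, so use a z-interval (standard normal critical value).

For 95% confidence, z* = 1.96 (from standard normal table)

Standard error: SE = σ/√n = 10/√49 = 1.428571

Margin of error: E = z* × SE = 1.96 × 1.428571 = 2.8000

Z-interval: x̄ ± E = 45 ± 2.8000 = (42.2000, 47.8000)

Rounded to 2 decimal places:

(42.20, 47.80)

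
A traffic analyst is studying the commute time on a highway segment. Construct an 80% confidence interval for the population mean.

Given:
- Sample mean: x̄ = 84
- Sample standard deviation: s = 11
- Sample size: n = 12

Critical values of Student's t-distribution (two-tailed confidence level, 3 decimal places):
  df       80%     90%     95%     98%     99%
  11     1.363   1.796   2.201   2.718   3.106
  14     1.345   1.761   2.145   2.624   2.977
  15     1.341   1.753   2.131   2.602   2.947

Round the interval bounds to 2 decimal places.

The population standard deviation σ is unknown (only the sample standard deviation s is given), so use a t-interval with df = n - 1 = 12 - 1 = 11.

For 80% confidence with df = 11, t* = 1.363 (from t-table)

Standard error: SE = s/√n = 11/√12 = 3.175426

Margin of error: E = t* × SE = 1.363 × 3.175426 = 4.3281

T-interval: x̄ ± E = 84 ± 4.3281 = (79.6719, 88.3281)

Rounded to 2 decimal places:

(79.67, 88.33)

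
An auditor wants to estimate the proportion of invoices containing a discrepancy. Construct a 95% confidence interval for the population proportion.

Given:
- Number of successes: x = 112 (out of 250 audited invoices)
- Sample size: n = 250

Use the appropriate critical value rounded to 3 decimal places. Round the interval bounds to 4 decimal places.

Sample proportion: p̂ = 112/250 = 0.448000

Check conditions for normal approximation:
  np̂ = 112 ≥ 10 ✓
  n(1-p̂) = 138 ≥ 10 ✓

The sample is large enough, so use a z-interval (normal approximation) for the proportion.

For 95% confidence, z* = 1.96 (from standard normal table)

Standard error: SE = √(p̂(1-p̂)/n) = √(0.448000×0.552000/250) = 0.03145130

Margin of error: E = z* × SE = 1.96 × 0.03145130 = 0.061645

Z-interval: p̂ ± E = 0.448000 ± 0.061645 = (0.386355, 0.509645)

Rounded to 4 decimal places:

(0.3864, 0.5096)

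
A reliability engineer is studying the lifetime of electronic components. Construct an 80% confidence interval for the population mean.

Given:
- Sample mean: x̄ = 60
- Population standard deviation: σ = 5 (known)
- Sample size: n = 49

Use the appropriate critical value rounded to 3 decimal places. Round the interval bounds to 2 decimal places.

The population standard deviation σ is known, so use a z-interval (standard normal critical value).

For 80% confidence, z* = 1.282 (from standard normal table)

Standard error: SE = σ/√n = 5/√49 = 0.714286

Margin of error: E = z* × SE = 1.282 × 0.714286 = 0.9157

Z-interval: x̄ ± E = 60 ± 0.9157 = (59.0843, 60.9157)

Rounded to 2 decimal places:

(59.08, 60.92)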